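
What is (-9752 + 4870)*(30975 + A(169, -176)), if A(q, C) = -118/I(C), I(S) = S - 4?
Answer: -6805041769/45 ≈ -1.5122e+8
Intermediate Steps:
I(S) = -4 + S
A(q, C) = -118/(-4 + C)
(-9752 + 4870)*(30975 + A(169, -176)) = (-9752 + 4870)*(30975 - 118/(-4 - 176)) = -4882*(30975 - 118/(-180)) = -4882*(30975 - 118*(-1/180)) = -4882*(30975 + 59/90) = -4882*2787809/90 = -6805041769/45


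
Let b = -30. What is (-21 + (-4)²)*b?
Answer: 150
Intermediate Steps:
(-21 + (-4)²)*b = (-21 + (-4)²)*(-30) = (-21 + 16)*(-30) = -5*(-30) = 150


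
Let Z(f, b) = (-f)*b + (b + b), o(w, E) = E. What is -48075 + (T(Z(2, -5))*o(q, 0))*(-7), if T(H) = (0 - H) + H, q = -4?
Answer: -48075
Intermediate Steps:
Z(f, b) = 2*b - b*f (Z(f, b) = -b*f + 2*b = 2*b - b*f)
T(H) = 0 (T(H) = -H + H = 0)
-48075 + (T(Z(2, -5))*o(q, 0))*(-7) = -48075 + (0*0)*(-7) = -48075 + 0*(-7) = -48075 + 0 = -48075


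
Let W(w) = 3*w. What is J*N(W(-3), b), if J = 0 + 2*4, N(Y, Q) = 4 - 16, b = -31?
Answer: -96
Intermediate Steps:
N(Y, Q) = -12
J = 8 (J = 0 + 8 = 8)
J*N(W(-3), b) = 8*(-12) = -96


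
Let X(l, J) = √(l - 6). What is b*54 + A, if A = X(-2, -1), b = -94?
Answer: -5076 + 2*I*√2 ≈ -5076.0 + 2.8284*I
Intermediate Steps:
X(l, J) = √(-6 + l)
A = 2*I*√2 (A = √(-6 - 2) = √(-8) = 2*I*√2 ≈ 2.8284*I)
b*54 + A = -94*54 + 2*I*√2 = -5076 + 2*I*√2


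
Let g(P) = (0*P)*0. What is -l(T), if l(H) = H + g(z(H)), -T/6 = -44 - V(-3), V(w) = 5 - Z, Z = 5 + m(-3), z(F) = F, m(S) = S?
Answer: -282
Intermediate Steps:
Z = 2 (Z = 5 - 3 = 2)
g(P) = 0 (g(P) = 0*0 = 0)
V(w) = 3 (V(w) = 5 - 1*2 = 5 - 2 = 3)
T = 282 (T = -6*(-44 - 1*3) = -6*(-44 - 3) = -6*(-47) = 282)
l(H) = H (l(H) = H + 0 = H)
-l(T) = -1*282 = -282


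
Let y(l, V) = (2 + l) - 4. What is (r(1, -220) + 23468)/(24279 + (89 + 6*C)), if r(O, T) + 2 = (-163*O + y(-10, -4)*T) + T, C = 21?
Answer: 25723/24494 ≈ 1.0502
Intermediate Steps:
y(l, V) = -2 + l
r(O, T) = -2 - 163*O - 11*T (r(O, T) = -2 + ((-163*O + (-2 - 10)*T) + T) = -2 + ((-163*O - 12*T) + T) = -2 + (-163*O - 11*T) = -2 - 163*O - 11*T)
(r(1, -220) + 23468)/(24279 + (89 + 6*C)) = ((-2 - 163*1 - 11*(-220)) + 23468)/(24279 + (89 + 6*21)) = ((-2 - 163 + 2420) + 23468)/(24279 + (89 + 126)) = (2255 + 23468)/(24279 + 215) = 25723/24494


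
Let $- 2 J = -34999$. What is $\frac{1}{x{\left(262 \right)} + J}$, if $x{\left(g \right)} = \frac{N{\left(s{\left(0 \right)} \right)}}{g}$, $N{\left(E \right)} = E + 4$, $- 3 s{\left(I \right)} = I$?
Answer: $\frac{262}{4584873} \approx 5.7144 \cdot 10^{-5}$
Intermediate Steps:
$J = \frac{34999}{2}$ ($J = \left(- \frac{1}{2}\right) \left(-34999\right) = \frac{34999}{2} \approx 17500.0$)
$s{\left(I \right)} = - \frac{I}{3}$
$N{\left(E \right)} = 4 + E$
$x{\left(g \right)} = \frac{4}{g}$ ($x{\left(g \right)} = \frac{4 - 0}{g} = \frac{4 + 0}{g} = \frac{4}{g}$)
$\frac{1}{x{\left(262 \right)} + J} = \frac{1}{\frac{4}{262} + \frac{34999}{2}} = \frac{1}{4 \cdot \frac{1}{262} + \frac{34999}{2}} = \frac{1}{\frac{2}{131} + \frac{34999}{2}} = \frac{1}{\frac{4584873}{262}} = \frac{262}{4584873}$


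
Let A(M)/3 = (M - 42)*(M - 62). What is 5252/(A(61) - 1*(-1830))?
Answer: 5252/1773 ≈ 2.9622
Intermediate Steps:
A(M) = 3*(-62 + M)*(-42 + M) (A(M) = 3*((M - 42)*(M - 62)) = 3*((-42 + M)*(-62 + M)) = 3*((-62 + M)*(-42 + M)) = 3*(-62 + M)*(-42 + M))
5252/(A(61) - 1*(-1830)) = 5252/((7812 - 312*61 + 3*61²) - 1*(-1830)) = 5252/((7812 - 19032 + 3*3721) + 1830) = 5252/((7812 - 19032 + 11163) + 1830) = 5252/(-57 + 1830) = 5252/1773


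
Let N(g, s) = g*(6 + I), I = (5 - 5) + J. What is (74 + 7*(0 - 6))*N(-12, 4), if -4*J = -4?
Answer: -2688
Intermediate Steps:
J = 1 (J = -¼*(-4) = 1)
I = 1 (I = (5 - 5) + 1 = 0 + 1 = 1)
N(g, s) = 7*g (N(g, s) = g*(6 + 1) = g*7 = 7*g)
(74 + 7*(0 - 6))*N(-12, 4) = (74 + 7*(0 - 6))*(7*(-12)) = (74 + 7*(-6))*(-84) = (74 - 42)*(-84) = 32*(-84) = -2688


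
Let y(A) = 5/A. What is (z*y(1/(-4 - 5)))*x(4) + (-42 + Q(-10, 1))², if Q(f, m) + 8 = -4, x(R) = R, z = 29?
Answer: -2304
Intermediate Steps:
Q(f, m) = -12 (Q(f, m) = -8 - 4 = -12)
(z*y(1/(-4 - 5)))*x(4) + (-42 + Q(-10, 1))² = (29*(5/(1/(-4 - 5))))*4 + (-42 - 12)² = (29*(5/(1/(-9))))*4 + (-54)² = (29*(5/(-⅑)))*4 + 2916 = (29*(5*(-9)))*4 + 2916 = (29*(-45))*4 + 2916 = -1305*4 + 2916 = -5220 + 2916 = -2304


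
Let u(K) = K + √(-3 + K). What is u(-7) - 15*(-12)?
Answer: 173 + I*√10 ≈ 173.0 + 3.1623*I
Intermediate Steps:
u(-7) - 15*(-12) = (-7 + √(-3 - 7)) - 15*(-12) = (-7 + √(-10)) + 180 = (-7 + I*√10) + 180 = 173 + I*√10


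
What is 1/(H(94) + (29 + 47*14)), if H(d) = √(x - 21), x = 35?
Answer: 687/471955 - √14/471955 ≈ 0.0014477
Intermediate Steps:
H(d) = √14 (H(d) = √(35 - 21) = √14)
1/(H(94) + (29 + 47*14)) = 1/(√14 + (29 + 47*14)) = 1/(√14 + (29 + 658)) = 1/(√14 + 687) = 1/(687 + √14)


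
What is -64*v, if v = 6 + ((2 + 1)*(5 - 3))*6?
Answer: -2688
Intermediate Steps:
v = 42 (v = 6 + (3*2)*6 = 6 + 6*6 = 6 + 36 = 42)
-64*v = -64*42 = -2688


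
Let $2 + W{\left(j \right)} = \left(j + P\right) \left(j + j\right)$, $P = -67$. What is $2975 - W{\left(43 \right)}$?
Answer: $5041$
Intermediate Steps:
$W{\left(j \right)} = -2 + 2 j \left(-67 + j\right)$ ($W{\left(j \right)} = -2 + \left(j - 67\right) \left(j + j\right) = -2 + \left(-67 + j\right) 2 j = -2 + 2 j \left(-67 + j\right)$)
$2975 - W{\left(43 \right)} = 2975 - \left(-2 - 5762 + 2 \cdot 43^{2}\right) = 2975 - \left(-2 - 5762 + 2 \cdot 1849\right) = 2975 - \left(-2 - 5762 + 3698\right) = 2975 - -2066 = 2975 + 2066 = 5041$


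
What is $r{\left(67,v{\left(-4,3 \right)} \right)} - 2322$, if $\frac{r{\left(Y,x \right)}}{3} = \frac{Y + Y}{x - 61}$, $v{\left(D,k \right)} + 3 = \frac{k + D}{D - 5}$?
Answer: $- \frac{1338768}{575} \approx -2328.3$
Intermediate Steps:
$v{\left(D,k \right)} = -3 + \frac{D + k}{-5 + D}$ ($v{\left(D,k \right)} = -3 + \frac{k + D}{D - 5} = -3 + \frac{D + k}{-5 + D}$)
$r{\left(Y,x \right)} = \frac{6 Y}{-61 + x}$ ($r{\left(Y,x \right)} = 3 \frac{Y + Y}{x - 61} = 3 \frac{2 Y}{-61 + x} = \frac{6 Y}{-61 + x}$)
$r{\left(67,v{\left(-4,3 \right)} \right)} - 2322 = 6 \cdot 67 \frac{1}{-61 + \frac{15 + 3 - -8}{-5 - 4}} - 2322 = 6 \cdot 67 \frac{1}{-61 + \frac{15 + 3 + 8}{-9}} - 2322 = 6 \cdot 67 \frac{1}{-61 - \frac{26}{9}} - 2322 = 6 \cdot 67 \frac{1}{- \frac{575}{9}} - 2322 = 6 \cdot 67 \left(- \frac{9}{575}\right) - 2322 = - \frac{3618}{575} - 2322 = - \frac{1338768}{575}$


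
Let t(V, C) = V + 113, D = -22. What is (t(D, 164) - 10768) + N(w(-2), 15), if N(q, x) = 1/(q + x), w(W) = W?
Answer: -138800/13 ≈ -10677.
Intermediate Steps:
t(V, C) = 113 + V
(t(D, 164) - 10768) + N(w(-2), 15) = ((113 - 22) - 10768) + 1/(-2 + 15) = (91 - 10768) + 1/13 = -10677 + 1/13 = -138800/13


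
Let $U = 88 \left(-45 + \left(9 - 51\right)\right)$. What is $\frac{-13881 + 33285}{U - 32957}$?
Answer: $- \frac{19404}{40613} \approx -0.47778$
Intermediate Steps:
$U = -7656$ ($U = 88 \left(-45 + \left(9 - 51\right)\right) = 88 \left(-45 - 42\right) = 88 \left(-87\right) = -7656$)
$\frac{-13881 + 33285}{U - 32957} = \frac{-13881 + 33285}{-7656 - 32957} = \frac{19404}{-40613} = 19404 \left(- \frac{1}{40613}\right) = - \frac{19404}{40613}$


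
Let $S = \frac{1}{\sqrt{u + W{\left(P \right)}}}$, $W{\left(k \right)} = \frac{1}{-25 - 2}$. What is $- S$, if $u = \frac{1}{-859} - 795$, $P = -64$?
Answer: $\frac{3 i \sqrt{47518130217}}{18439321} \approx 0.035465 i$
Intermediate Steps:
$W{\left(k \right)} = - \frac{1}{27}$ ($W{\left(k \right)} = \frac{1}{-27} = - \frac{1}{27}$)
$u = - \frac{682906}{859}$ ($u = - \frac{1}{859} - 795 = - \frac{682906}{859} \approx -795.0$)
$S = - \frac{3 i \sqrt{47518130217}}{18439321}$ ($S = \frac{1}{\sqrt{- \frac{682906}{859} - \frac{1}{27}}} = \frac{1}{\sqrt{- \frac{18439321}{23193}}} = \frac{1}{\frac{1}{7731} i \sqrt{47518130217}} = - \frac{3 i \sqrt{47518130217}}{18439321} \approx - 0.035465 i$)
$- S = - \frac{\left(-3\right) i \sqrt{47518130217}}{18439321} = \frac{3 i \sqrt{47518130217}}{18439321}$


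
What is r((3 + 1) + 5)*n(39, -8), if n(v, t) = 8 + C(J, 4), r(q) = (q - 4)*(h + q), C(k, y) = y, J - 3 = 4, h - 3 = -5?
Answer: 420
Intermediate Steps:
h = -2 (h = 3 - 5 = -2)
J = 7 (J = 3 + 4 = 7)
r(q) = (-4 + q)*(-2 + q) (r(q) = (q - 4)*(-2 + q) = (-4 + q)*(-2 + q))
n(v, t) = 12 (n(v, t) = 8 + 4 = 12)
r((3 + 1) + 5)*n(39, -8) = (8 + ((3 + 1) + 5)² - 6*((3 + 1) + 5))*12 = (8 + (4 + 5)² - 6*(4 + 5))*12 = (8 + 9² - 6*9)*12 = (8 + 81 - 54)*12 = 35*12 = 420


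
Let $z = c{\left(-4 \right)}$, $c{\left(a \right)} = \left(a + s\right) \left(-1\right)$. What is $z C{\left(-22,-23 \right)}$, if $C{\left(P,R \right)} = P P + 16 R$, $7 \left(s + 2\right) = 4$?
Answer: $\frac{4408}{7} \approx 629.71$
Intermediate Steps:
$s = - \frac{10}{7}$ ($s = -2 + \frac{1}{7} \cdot 4 = -2 + \frac{4}{7} = - \frac{10}{7} \approx -1.4286$)
$c{\left(a \right)} = \frac{10}{7} - a$ ($c{\left(a \right)} = \left(a - \frac{10}{7}\right) \left(-1\right) = \left(- \frac{10}{7} + a\right) \left(-1\right) = \frac{10}{7} - a$)
$z = \frac{38}{7}$ ($z = \frac{10}{7} - -4 = \frac{10}{7} + 4 = \frac{38}{7} \approx 5.4286$)
$C{\left(P,R \right)} = P^{2} + 16 R$
$z C{\left(-22,-23 \right)} = \frac{38 \left(\left(-22\right)^{2} + 16 \left(-23\right)\right)}{7} = \frac{38 \left(484 - 368\right)}{7} = \frac{38}{7} \cdot 116 = \frac{4408}{7}$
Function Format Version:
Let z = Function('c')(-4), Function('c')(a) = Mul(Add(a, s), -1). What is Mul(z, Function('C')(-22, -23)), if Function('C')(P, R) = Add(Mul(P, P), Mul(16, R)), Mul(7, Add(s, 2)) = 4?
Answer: Rational(4408, 7) ≈ 629.71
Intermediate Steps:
s = Rational(-10, 7) (s = Add(-2, Mul(Rational(1, 7), 4)) = Add(-2, Rational(4, 7)) = Rational(-10, 7) ≈ -1.4286)
Function('c')(a) = Add(Rational(10, 7), Mul(-1, a)) (Function('c')(a) = Mul(Add(a, Rational(-10, 7)), -1) = Mul(Add(Rational(-10, 7), a), -1) = Add(Rational(10, 7), Mul(-1, a)))
z = Rational(38, 7) (z = Add(Rational(10, 7), Mul(-1, -4)) = Add(Rational(10, 7), 4) = Rational(38, 7) ≈ 5.4286)
Function('C')(P, R) = Add(Pow(P, 2), Mul(16, R))
Mul(z, Function('C')(-22, -23)) = Mul(Rational(38, 7), Add(Pow(-22, 2), Mul(16, -23))) = Mul(Rational(38, 7), Add(484, -368)) = Mul(Rational(38, 7), 116) = Rational(4408, 7)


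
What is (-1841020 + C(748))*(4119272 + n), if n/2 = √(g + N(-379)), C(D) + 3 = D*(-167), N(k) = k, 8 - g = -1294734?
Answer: -8098237476408 - 3931878*√1294363 ≈ -8.1027e+12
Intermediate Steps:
g = 1294742 (g = 8 - 1*(-1294734) = 8 + 1294734 = 1294742)
C(D) = -3 - 167*D (C(D) = -3 + D*(-167) = -3 - 167*D)
n = 2*√1294363 (n = 2*√(1294742 - 379) = 2*√1294363 ≈ 2275.4)
(-1841020 + C(748))*(4119272 + n) = (-1841020 + (-3 - 167*748))*(4119272 + 2*√1294363) = (-1841020 + (-3 - 124916))*(4119272 + 2*√1294363) = (-1841020 - 124919)*(4119272 + 2*√1294363) = -1965939*(4119272 + 2*√1294363) = -8098237476408 - 3931878*√1294363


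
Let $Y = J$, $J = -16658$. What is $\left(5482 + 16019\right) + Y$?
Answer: $4843$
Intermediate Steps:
$Y = -16658$
$\left(5482 + 16019\right) + Y = \left(5482 + 16019\right) - 16658 = 21501 - 16658 = 4843$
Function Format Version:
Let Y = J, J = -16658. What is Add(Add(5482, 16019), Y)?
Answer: 4843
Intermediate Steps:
Y = -16658
Add(Add(5482, 16019), Y) = Add(Add(5482, 16019), -16658) = Add(21501, -16658) = 4843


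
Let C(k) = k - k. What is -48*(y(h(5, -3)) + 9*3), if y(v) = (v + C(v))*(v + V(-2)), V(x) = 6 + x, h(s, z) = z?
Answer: -1152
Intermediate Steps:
C(k) = 0
y(v) = v*(4 + v) (y(v) = (v + 0)*(v + (6 - 2)) = v*(v + 4) = v*(4 + v))
-48*(y(h(5, -3)) + 9*3) = -48*(-3*(4 - 3) + 9*3) = -48*(-3*1 + 27) = -48*(-3 + 27) = -48*24 = -1152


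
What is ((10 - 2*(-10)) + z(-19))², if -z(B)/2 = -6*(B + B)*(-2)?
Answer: 887364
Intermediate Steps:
z(B) = -48*B (z(B) = -2*(-6*(B + B))*(-2) = -2*(-12*B)*(-2) = -48*B)
((10 - 2*(-10)) + z(-19))² = ((10 - 2*(-10)) - 48*(-19))² = ((10 + 20) + 912)² = (30 + 912)² = 942² = 887364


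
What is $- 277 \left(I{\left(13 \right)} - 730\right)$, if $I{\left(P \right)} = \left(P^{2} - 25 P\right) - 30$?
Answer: $253732$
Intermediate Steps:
$I{\left(P \right)} = -30 + P^{2} - 25 P$
$- 277 \left(I{\left(13 \right)} - 730\right) = - 277 \left(\left(-30 + 13^{2} - 325\right) - 730\right) = - 277 \left(\left(-30 + 169 - 325\right) - 730\right) = - 277 \left(-186 - 730\right) = \left(-277\right) \left(-916\right) = 253732$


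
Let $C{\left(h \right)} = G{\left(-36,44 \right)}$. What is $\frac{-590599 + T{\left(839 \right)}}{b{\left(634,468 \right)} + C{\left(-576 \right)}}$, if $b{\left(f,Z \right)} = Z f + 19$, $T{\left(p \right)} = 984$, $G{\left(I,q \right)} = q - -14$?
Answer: $- \frac{589615}{296789} \approx -1.9866$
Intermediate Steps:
$G{\left(I,q \right)} = 14 + q$ ($G{\left(I,q \right)} = q + 14 = 14 + q$)
$b{\left(f,Z \right)} = 19 + Z f$
$C{\left(h \right)} = 58$ ($C{\left(h \right)} = 14 + 44 = 58$)
$\frac{-590599 + T{\left(839 \right)}}{b{\left(634,468 \right)} + C{\left(-576 \right)}} = \frac{-590599 + 984}{\left(19 + 468 \cdot 634\right) + 58} = - \frac{589615}{\left(19 + 296712\right) + 58} = - \frac{589615}{296731 + 58} = - \frac{589615}{296789}$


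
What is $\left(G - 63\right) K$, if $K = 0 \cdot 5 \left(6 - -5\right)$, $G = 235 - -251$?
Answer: $0$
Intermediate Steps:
$G = 486$ ($G = 235 + 251 = 486$)
$K = 0$ ($K = 0 \left(6 + 5\right) = 0 \cdot 11 = 0$)
$\left(G - 63\right) K = \left(486 - 63\right) 0 = 423 \cdot 0 = 0$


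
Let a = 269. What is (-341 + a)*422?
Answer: -30384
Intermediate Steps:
(-341 + a)*422 = (-341 + 269)*422 = -72*422 = -30384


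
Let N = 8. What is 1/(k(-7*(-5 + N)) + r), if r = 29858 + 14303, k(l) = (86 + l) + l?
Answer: 1/44205 ≈ 2.2622e-5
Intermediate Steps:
k(l) = 86 + 2*l
r = 44161
1/(k(-7*(-5 + N)) + r) = 1/((86 + 2*(-7*(-5 + 8))) + 44161) = 1/((86 + 2*(-7*3)) + 44161) = 1/((86 + 2*(-21)) + 44161) = 1/((86 - 42) + 44161) = 1/(44 + 44161) = 1/44205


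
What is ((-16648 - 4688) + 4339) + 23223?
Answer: 6226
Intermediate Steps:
((-16648 - 4688) + 4339) + 23223 = (-21336 + 4339) + 23223 = -16997 + 23223 = 6226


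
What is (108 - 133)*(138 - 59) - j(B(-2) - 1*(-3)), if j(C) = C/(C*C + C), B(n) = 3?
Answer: -13826/7 ≈ -1975.1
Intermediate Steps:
j(C) = C/(C + C²) (j(C) = C/(C² + C) = C/(C + C²))
(108 - 133)*(138 - 59) - j(B(-2) - 1*(-3)) = (108 - 133)*(138 - 59) - 1/(1 + (3 - 1*(-3))) = -25*79 - 1/(1 + (3 + 3)) = -1975 - 1/(1 + 6) = -1975 - 1/7 = -1975 - 1*⅐ = -1975 - ⅐ = -13826/7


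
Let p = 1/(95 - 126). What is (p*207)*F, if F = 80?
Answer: -16560/31 ≈ -534.19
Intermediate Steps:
p = -1/31 (p = 1/(-31) = -1/31 ≈ -0.032258)
(p*207)*F = -1/31*207*80 = -207/31*80 = -16560/31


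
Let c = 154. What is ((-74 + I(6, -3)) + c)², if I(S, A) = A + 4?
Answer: 6561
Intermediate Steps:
I(S, A) = 4 + A
((-74 + I(6, -3)) + c)² = ((-74 + (4 - 3)) + 154)² = ((-74 + 1) + 154)² = (-73 + 154)² = 81² = 6561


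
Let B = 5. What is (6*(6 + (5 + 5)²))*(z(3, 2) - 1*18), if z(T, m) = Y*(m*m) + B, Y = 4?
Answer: 1908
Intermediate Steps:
z(T, m) = 5 + 4*m² (z(T, m) = 4*(m*m) + 5 = 4*m² + 5 = 5 + 4*m²)
(6*(6 + (5 + 5)²))*(z(3, 2) - 1*18) = (6*(6 + (5 + 5)²))*((5 + 4*2²) - 1*18) = (6*(6 + 10²))*((5 + 4*4) - 18) = (6*(6 + 100))*((5 + 16) - 18) = (6*106)*(21 - 18) = 636*3 = 1908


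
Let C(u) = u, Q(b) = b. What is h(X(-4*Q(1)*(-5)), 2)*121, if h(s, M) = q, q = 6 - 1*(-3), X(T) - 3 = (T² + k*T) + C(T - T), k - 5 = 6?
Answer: 1089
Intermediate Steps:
k = 11 (k = 5 + 6 = 11)
X(T) = 3 + T² + 11*T (X(T) = 3 + ((T² + 11*T) + (T - T)) = 3 + ((T² + 11*T) + 0) = 3 + (T² + 11*T) = 3 + T² + 11*T)
q = 9 (q = 6 + 3 = 9)
h(s, M) = 9
h(X(-4*Q(1)*(-5)), 2)*121 = 9*121 = 1089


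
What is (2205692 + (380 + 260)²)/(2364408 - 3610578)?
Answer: -435882/207695 ≈ -2.0987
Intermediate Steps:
(2205692 + (380 + 260)²)/(2364408 - 3610578) = (2205692 + 640²)/(-1246170) = (2205692 + 409600)*(-1/1246170) = 2615292*(-1/1246170) = -435882/207695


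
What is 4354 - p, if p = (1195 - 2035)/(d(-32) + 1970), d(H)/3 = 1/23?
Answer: 197312122/45313 ≈ 4354.4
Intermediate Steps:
d(H) = 3/23
p = -19320/45313 (p = (1195 - 2035)/(3/23 + 1970) = -840/45313/23 = -840*23/45313 = -19320/45313 ≈ -0.42637)
4354 - p = 4354 - 1*(-19320/45313) = 4354 + 19320/45313 = 197312122/45313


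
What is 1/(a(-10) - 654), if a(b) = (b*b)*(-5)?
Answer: -1/1154 ≈ -0.00086655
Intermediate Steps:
a(b) = -5*b² (a(b) = b²*(-5) = -5*b²)
1/(a(-10) - 654) = 1/(-5*(-10)² - 654) = 1/(-5*100 - 654) = 1/(-500 - 654) = 1/(-1154) = -1/1154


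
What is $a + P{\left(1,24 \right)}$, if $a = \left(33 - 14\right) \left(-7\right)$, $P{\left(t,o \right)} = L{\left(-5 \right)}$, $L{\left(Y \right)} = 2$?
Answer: $-131$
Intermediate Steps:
$P{\left(t,o \right)} = 2$
$a = -133$ ($a = 19 \left(-7\right) = -133$)
$a + P{\left(1,24 \right)} = -133 + 2 = -131$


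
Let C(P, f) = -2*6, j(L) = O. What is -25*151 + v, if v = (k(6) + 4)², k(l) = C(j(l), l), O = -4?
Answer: -3711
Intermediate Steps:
j(L) = -4
C(P, f) = -12
k(l) = -12
v = 64 (v = (-12 + 4)² = (-8)² = 64)
-25*151 + v = -25*151 + 64 = -3775 + 64 = -3711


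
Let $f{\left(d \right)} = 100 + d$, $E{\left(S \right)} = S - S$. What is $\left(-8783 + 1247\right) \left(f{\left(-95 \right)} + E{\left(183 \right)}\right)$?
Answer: $-37680$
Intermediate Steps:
$E{\left(S \right)} = 0$
$\left(-8783 + 1247\right) \left(f{\left(-95 \right)} + E{\left(183 \right)}\right) = \left(-8783 + 1247\right) \left(\left(100 - 95\right) + 0\right) = - 7536 \left(5 + 0\right) = \left(-7536\right) 5 = -37680$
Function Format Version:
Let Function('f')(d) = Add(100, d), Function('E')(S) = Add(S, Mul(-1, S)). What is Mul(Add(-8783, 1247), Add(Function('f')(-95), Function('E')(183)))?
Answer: -37680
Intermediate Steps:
Function('E')(S) = 0
Mul(Add(-8783, 1247), Add(Function('f')(-95), Function('E')(183))) = Mul(Add(-8783, 1247), Add(Add(100, -95), 0)) = Mul(-7536, Add(5, 0)) = Mul(-7536, 5) = -37680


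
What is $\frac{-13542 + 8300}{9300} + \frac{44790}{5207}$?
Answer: $\frac{194625953}{24212550} \approx 8.0382$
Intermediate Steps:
$\frac{-13542 + 8300}{9300} + \frac{44790}{5207} = \left(-5242\right) \frac{1}{9300} + 44790 \cdot \frac{1}{5207} = - \frac{2621}{4650} + \frac{44790}{5207} = \frac{194625953}{24212550}$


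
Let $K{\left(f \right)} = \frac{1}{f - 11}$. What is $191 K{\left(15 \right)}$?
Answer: $\frac{191}{4} \approx 47.75$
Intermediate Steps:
$K{\left(f \right)} = \frac{1}{-11 + f}$
$191 K{\left(15 \right)} = \frac{191}{-11 + 15} = \frac{191}{4}$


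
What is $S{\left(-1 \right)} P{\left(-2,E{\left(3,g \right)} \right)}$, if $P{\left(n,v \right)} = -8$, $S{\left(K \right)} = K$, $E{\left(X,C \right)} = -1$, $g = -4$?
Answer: $8$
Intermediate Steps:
$S{\left(-1 \right)} P{\left(-2,E{\left(3,g \right)} \right)} = \left(-1\right) \left(-8\right) = 8$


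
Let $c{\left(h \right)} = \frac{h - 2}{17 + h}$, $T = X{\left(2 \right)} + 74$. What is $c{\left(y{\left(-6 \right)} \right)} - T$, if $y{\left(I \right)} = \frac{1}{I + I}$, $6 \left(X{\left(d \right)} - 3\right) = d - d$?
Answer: $- \frac{15656}{203} \approx -77.123$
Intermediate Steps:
$X{\left(d \right)} = 3$ ($X{\left(d \right)} = 3 + \frac{d - d}{6} = 3 + \frac{1}{6} \cdot 0 = 3 + 0 = 3$)
$y{\left(I \right)} = \frac{1}{2 I}$
$T = 77$ ($T = 3 + 74 = 77$)
$c{\left(h \right)} = \frac{-2 + h}{17 + h}$
$c{\left(y{\left(-6 \right)} \right)} - T = \frac{-2 + \frac{1}{2 \left(-6\right)}}{17 + \frac{1}{2 \left(-6\right)}} - 77 = \frac{-2 + \frac{1}{2} \left(- \frac{1}{6}\right)}{17 + \frac{1}{2} \left(- \frac{1}{6}\right)} - 77 = \frac{-2 - \frac{1}{12}}{17 - \frac{1}{12}} - 77 = \frac{1}{\frac{203}{12}} \left(- \frac{25}{12}\right) - 77 = \frac{12}{203} \left(- \frac{25}{12}\right) - 77 = - \frac{25}{203} - 77 = - \frac{15656}{203}$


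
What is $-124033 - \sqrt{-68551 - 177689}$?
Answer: $-124033 - 36 i \sqrt{190} \approx -1.2403 \cdot 10^{5} - 496.23 i$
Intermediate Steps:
$-124033 - \sqrt{-68551 - 177689} = -124033 - \sqrt{-246240} = -124033 - 36 i \sqrt{190}$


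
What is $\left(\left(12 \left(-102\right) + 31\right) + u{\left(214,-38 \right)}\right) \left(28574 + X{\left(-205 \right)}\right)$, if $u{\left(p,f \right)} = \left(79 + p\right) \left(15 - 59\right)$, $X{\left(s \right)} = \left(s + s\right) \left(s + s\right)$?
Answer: $-2770153290$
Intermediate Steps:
$X{\left(s \right)} = 4 s^{2}$ ($X{\left(s \right)} = 2 s 2 s = 4 s^{2}$)
$u{\left(p,f \right)} = -3476 - 44 p$ ($u{\left(p,f \right)} = \left(79 + p\right) \left(-44\right) = -3476 - 44 p$)
$\left(\left(12 \left(-102\right) + 31\right) + u{\left(214,-38 \right)}\right) \left(28574 + X{\left(-205 \right)}\right) = \left(\left(12 \left(-102\right) + 31\right) - 12892\right) \left(28574 + 4 \left(-205\right)^{2}\right) = \left(\left(-1224 + 31\right) - 12892\right) \left(28574 + 4 \cdot 42025\right) = \left(-1193 - 12892\right) \left(28574 + 168100\right) = \left(-14085\right) 196674 = -2770153290$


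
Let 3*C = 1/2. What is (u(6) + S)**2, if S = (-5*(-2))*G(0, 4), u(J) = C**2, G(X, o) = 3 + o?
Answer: 6355441/1296 ≈ 4903.9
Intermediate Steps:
C = 1/6 (C = (1/2)/3 = (1*(1/2))/3 = (1/3)*(1/2) = 1/6 ≈ 0.16667)
u(J) = 1/36 (u(J) = (1/6)**2 = 1/36)
S = 70 (S = (-5*(-2))*(3 + 4) = 10*7 = 70)
(u(6) + S)**2 = (1/36 + 70)**2 = (2521/36)**2 = 6355441/1296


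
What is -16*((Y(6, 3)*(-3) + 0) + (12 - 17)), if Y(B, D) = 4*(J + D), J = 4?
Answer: 1424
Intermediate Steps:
Y(B, D) = 16 + 4*D (Y(B, D) = 4*(4 + D) = 16 + 4*D)
-16*((Y(6, 3)*(-3) + 0) + (12 - 17)) = -16*(((16 + 4*3)*(-3) + 0) + (12 - 17)) = -16*(((16 + 12)*(-3) + 0) - 5) = -16*((28*(-3) + 0) - 5) = -16*((-84 + 0) - 5) = -16*(-84 - 5) = -16*(-89) = 1424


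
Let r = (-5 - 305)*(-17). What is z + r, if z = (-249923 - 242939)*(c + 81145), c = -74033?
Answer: -3505229274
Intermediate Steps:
r = 5270 (r = -310*(-17) = 5270)
z = -3505234544 (z = (-249923 - 242939)*(-74033 + 81145) = -492862*7112 = -3505234544)
z + r = -3505234544 + 5270 = -3505229274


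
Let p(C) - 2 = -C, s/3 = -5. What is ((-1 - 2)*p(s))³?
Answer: -132651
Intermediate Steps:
s = -15 (s = 3*(-5) = -15)
p(C) = 2 - C
((-1 - 2)*p(s))³ = ((-1 - 2)*(2 - 1*(-15)))³ = (-3*(2 + 15))³ = (-3*17)³ = (-51)³ = -132651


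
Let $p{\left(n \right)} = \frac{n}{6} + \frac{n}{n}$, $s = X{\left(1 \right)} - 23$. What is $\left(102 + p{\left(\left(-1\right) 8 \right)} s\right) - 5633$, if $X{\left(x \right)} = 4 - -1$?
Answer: $-5525$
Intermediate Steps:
$X{\left(x \right)} = 5$ ($X{\left(x \right)} = 4 + 1 = 5$)
$s = -18$ ($s = 5 - 23 = -18$)
$p{\left(n \right)} = 1 + \frac{n}{6}$ ($p{\left(n \right)} = n \frac{1}{6} + 1 = \frac{n}{6} + 1 = 1 + \frac{n}{6}$)
$\left(102 + p{\left(\left(-1\right) 8 \right)} s\right) - 5633 = \left(102 + \left(1 + \frac{\left(-1\right) 8}{6}\right) \left(-18\right)\right) - 5633 = \left(102 + \left(1 + \frac{1}{6} \left(-8\right)\right) \left(-18\right)\right) - 5633 = \left(102 + \left(1 - \frac{4}{3}\right) \left(-18\right)\right) - 5633 = \left(102 - -6\right) - 5633 = \left(102 + 6\right) - 5633 = 108 - 5633 = -5525$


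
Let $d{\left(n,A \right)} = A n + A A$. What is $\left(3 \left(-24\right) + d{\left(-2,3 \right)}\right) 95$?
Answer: $-6555$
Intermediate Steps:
$d{\left(n,A \right)} = A^{2} + A n$ ($d{\left(n,A \right)} = A n + A^{2} = A^{2} + A n$)
$\left(3 \left(-24\right) + d{\left(-2,3 \right)}\right) 95 = \left(3 \left(-24\right) + 3 \left(3 - 2\right)\right) 95 = \left(-72 + 3 \cdot 1\right) 95 = \left(-72 + 3\right) 95 = \left(-69\right) 95 = -6555$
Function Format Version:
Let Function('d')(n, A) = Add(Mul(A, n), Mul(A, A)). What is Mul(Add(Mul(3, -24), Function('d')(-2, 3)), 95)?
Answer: -6555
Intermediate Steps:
Function('d')(n, A) = Add(Pow(A, 2), Mul(A, n)) (Function('d')(n, A) = Add(Mul(A, n), Pow(A, 2)) = Add(Pow(A, 2), Mul(A, n)))
Mul(Add(Mul(3, -24), Function('d')(-2, 3)), 95) = Mul(Add(Mul(3, -24), Mul(3, Add(3, -2))), 95) = Mul(Add(-72, Mul(3, 1)), 95) = Mul(Add(-72, 3), 95) = Mul(-69, 95) = -6555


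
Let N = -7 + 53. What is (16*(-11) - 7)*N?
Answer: -8418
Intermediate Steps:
N = 46
(16*(-11) - 7)*N = (16*(-11) - 7)*46 = (-176 - 7)*46 = -183*46 = -8418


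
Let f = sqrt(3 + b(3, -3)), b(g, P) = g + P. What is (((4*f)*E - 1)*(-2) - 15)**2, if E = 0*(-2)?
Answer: 169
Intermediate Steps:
b(g, P) = P + g
E = 0
f = sqrt(3) (f = sqrt(3 + (-3 + 3)) = sqrt(3 + 0) = sqrt(3) ≈ 1.7320)
(((4*f)*E - 1)*(-2) - 15)**2 = (((4*sqrt(3))*0 - 1)*(-2) - 15)**2 = ((0 - 1)*(-2) - 15)**2 = (-1*(-2) - 15)**2 = (2 - 15)**2 = (-13)**2 = 169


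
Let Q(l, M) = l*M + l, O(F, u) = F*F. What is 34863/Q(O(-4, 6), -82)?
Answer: -11621/432 ≈ -26.900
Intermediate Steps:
O(F, u) = F²
Q(l, M) = l + M*l (Q(l, M) = M*l + l = l + M*l)
34863/Q(O(-4, 6), -82) = 34863/(((-4)²*(1 - 82))) = 34863/((16*(-81))) = 34863/(-1296) = 34863*(-1/1296) = -11621/432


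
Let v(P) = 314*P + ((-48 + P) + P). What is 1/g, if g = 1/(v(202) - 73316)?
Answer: -9532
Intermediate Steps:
v(P) = -48 + 316*P (v(P) = 314*P + (-48 + 2*P) = -48 + 316*P)
g = -1/9532 (g = 1/((-48 + 316*202) - 73316) = 1/((-48 + 63832) - 73316) = 1/(63784 - 73316) = 1/(-9532) = -1/9532 ≈ -0.00010491)
1/g = 1/(-1/9532) = -9532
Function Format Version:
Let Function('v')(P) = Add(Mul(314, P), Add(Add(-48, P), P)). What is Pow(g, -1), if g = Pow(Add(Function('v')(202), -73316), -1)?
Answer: -9532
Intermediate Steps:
Function('v')(P) = Add(-48, Mul(316, P)) (Function('v')(P) = Add(Mul(314, P), Add(-48, Mul(2, P))) = Add(-48, Mul(316, P)))
g = Rational(-1, 9532) (g = Pow(Add(Add(-48, Mul(316, 202)), -73316), -1) = Pow(Add(Add(-48, 63832), -73316), -1) = Pow(Add(63784, -73316), -1) = Pow(-9532, -1) = Rational(-1, 9532) ≈ -0.00010491)
Pow(g, -1) = Pow(Rational(-1, 9532), -1) = -9532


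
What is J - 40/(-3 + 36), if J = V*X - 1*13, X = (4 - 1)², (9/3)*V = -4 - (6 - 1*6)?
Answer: -865/33 ≈ -26.212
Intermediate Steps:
V = -4/3 (V = (-4 - (6 - 1*6))/3 = (-4 - (6 - 6))/3 = (-4 - 1*0)/3 = (-4 + 0)/3 = (⅓)*(-4) = -4/3 ≈ -1.3333)
X = 9 (X = 3² = 9)
J = -25 (J = -4/3*9 - 1*13 = -12 - 13 = -25)
J - 40/(-3 + 36) = -25 - 40/(-3 + 36) = -25 - 40/33 = -865/33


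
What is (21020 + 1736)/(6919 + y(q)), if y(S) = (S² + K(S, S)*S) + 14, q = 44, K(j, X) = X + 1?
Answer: 22756/10849 ≈ 2.0975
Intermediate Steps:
K(j, X) = 1 + X
y(S) = 14 + S² + S*(1 + S) (y(S) = (S² + (1 + S)*S) + 14 = (S² + S*(1 + S)) + 14 = 14 + S² + S*(1 + S))
(21020 + 1736)/(6919 + y(q)) = (21020 + 1736)/(6919 + (14 + 44 + 2*44²)) = 22756/(6919 + (14 + 44 + 2*1936)) = 22756/(6919 + (14 + 44 + 3872)) = 22756/(6919 + 3930) = 22756/10849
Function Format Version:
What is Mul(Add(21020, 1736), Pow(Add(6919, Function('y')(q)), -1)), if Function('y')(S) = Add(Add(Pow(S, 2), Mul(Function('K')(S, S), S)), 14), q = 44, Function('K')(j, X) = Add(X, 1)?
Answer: Rational(22756, 10849) ≈ 2.0975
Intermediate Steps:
Function('K')(j, X) = Add(1, X)
Function('y')(S) = Add(14, Pow(S, 2), Mul(S, Add(1, S))) (Function('y')(S) = Add(Add(Pow(S, 2), Mul(Add(1, S), S)), 14) = Add(Add(Pow(S, 2), Mul(S, Add(1, S))), 14) = Add(14, Pow(S, 2), Mul(S, Add(1, S))))
Mul(Add(21020, 1736), Pow(Add(6919, Function('y')(q)), -1)) = Mul(Add(21020, 1736), Pow(Add(6919, Add(14, 44, Mul(2, Pow(44, 2)))), -1)) = Mul(22756, Pow(Add(6919, Add(14, 44, Mul(2, 1936))), -1)) = Mul(22756, Pow(Add(6919, Add(14, 44, 3872)), -1)) = Mul(22756, Pow(Add(6919, 3930), -1)) = Mul(22756, Pow(10849, -1)) = Mul(22756, Rational(1, 10849)) = Rational(22756, 10849)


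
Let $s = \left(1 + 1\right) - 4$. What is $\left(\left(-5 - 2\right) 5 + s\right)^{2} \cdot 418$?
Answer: $572242$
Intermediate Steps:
$s = -2$ ($s = 2 - 4 = -2$)
$\left(\left(-5 - 2\right) 5 + s\right)^{2} \cdot 418 = \left(\left(-5 - 2\right) 5 - 2\right)^{2} \cdot 418 = \left(\left(-7\right) 5 - 2\right)^{2} \cdot 418 = \left(-35 - 2\right)^{2} \cdot 418 = \left(-37\right)^{2} \cdot 418 = 1369 \cdot 418 = 572242$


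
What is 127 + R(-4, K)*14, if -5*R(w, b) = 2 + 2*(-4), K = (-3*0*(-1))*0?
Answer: 719/5 ≈ 143.80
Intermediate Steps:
K = 0 (K = (0*(-1))*0 = 0*0 = 0)
R(w, b) = 6/5 (R(w, b) = -(2 + 2*(-4))/5 = -(2 - 8)/5 = -1/5*(-6) = 6/5)
127 + R(-4, K)*14 = 127 + (6/5)*14 = 127 + 84/5 = 719/5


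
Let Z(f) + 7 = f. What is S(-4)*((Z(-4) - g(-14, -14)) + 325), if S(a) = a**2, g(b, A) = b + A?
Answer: 5472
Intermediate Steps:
g(b, A) = A + b
Z(f) = -7 + f
S(-4)*((Z(-4) - g(-14, -14)) + 325) = (-4)**2*(((-7 - 4) - (-14 - 14)) + 325) = 16*((-11 - 1*(-28)) + 325) = 16*((-11 + 28) + 325) = 16*(17 + 325) = 16*342 = 5472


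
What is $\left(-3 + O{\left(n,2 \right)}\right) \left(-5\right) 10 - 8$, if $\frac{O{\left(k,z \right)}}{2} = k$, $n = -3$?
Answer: $442$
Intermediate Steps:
$O{\left(k,z \right)} = 2 k$
$\left(-3 + O{\left(n,2 \right)}\right) \left(-5\right) 10 - 8 = \left(-3 + 2 \left(-3\right)\right) \left(-5\right) 10 - 8 = \left(-3 - 6\right) \left(-5\right) 10 - 8 = \left(-9\right) \left(-5\right) 10 - 8 = 45 \cdot 10 - 8 = 450 - 8 = 442$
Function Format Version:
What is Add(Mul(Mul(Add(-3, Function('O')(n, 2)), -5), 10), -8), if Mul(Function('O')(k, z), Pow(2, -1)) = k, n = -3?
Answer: 442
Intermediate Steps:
Function('O')(k, z) = Mul(2, k)
Add(Mul(Mul(Add(-3, Function('O')(n, 2)), -5), 10), -8) = Add(Mul(Mul(Add(-3, Mul(2, -3)), -5), 10), -8) = Add(Mul(Mul(Add(-3, -6), -5), 10), -8) = Add(Mul(Mul(-9, -5), 10), -8) = Add(Mul(45, 10), -8) = Add(450, -8) = 442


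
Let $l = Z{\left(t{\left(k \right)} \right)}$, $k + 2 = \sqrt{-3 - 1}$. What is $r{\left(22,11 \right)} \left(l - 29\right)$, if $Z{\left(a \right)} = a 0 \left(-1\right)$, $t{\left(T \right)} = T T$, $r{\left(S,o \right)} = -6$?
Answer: $174$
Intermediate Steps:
$k = -2 + 2 i$ ($k = -2 + \sqrt{-3 - 1} = -2 + \sqrt{-4} = -2 + 2 i \approx -2.0 + 2.0 i$)
$t{\left(T \right)} = T^{2}$
$Z{\left(a \right)} = 0$ ($Z{\left(a \right)} = 0 \left(-1\right) = 0$)
$l = 0$
$r{\left(22,11 \right)} \left(l - 29\right) = - 6 \left(0 - 29\right) = \left(-6\right) \left(-29\right) = 174$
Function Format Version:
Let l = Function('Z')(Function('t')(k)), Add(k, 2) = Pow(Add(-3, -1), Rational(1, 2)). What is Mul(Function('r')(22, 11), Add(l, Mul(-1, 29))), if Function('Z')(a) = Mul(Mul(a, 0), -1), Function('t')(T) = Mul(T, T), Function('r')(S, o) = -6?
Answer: 174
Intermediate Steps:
k = Add(-2, Mul(2, I)) (k = Add(-2, Pow(Add(-3, -1), Rational(1, 2))) = Add(-2, Pow(-4, Rational(1, 2))) = Add(-2, Mul(2, I)) ≈ Add(-2.0000, Mul(2.0000, I)))
Function('t')(T) = Pow(T, 2)
Function('Z')(a) = 0 (Function('Z')(a) = Mul(0, -1) = 0)
l = 0
Mul(Function('r')(22, 11), Add(l, Mul(-1, 29))) = Mul(-6, Add(0, Mul(-1, 29))) = Mul(-6, Add(0, -29)) = Mul(-6, -29) = 174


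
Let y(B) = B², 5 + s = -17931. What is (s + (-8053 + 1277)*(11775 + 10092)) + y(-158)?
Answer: -148163764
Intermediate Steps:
s = -17936 (s = -5 - 17931 = -17936)
(s + (-8053 + 1277)*(11775 + 10092)) + y(-158) = (-17936 + (-8053 + 1277)*(11775 + 10092)) + (-158)² = (-17936 - 6776*21867) + 24964 = (-17936 - 148170792) + 24964 = -148188728 + 24964 = -148163764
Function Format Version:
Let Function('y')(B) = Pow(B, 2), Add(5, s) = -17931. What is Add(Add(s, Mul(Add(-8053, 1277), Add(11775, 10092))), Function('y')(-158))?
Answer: -148163764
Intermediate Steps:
s = -17936 (s = Add(-5, -17931) = -17936)
Add(Add(s, Mul(Add(-8053, 1277), Add(11775, 10092))), Function('y')(-158)) = Add(Add(-17936, Mul(Add(-8053, 1277), Add(11775, 10092))), Pow(-158, 2)) = Add(Add(-17936, Mul(-6776, 21867)), 24964) = Add(Add(-17936, -148170792), 24964) = Add(-148188728, 24964) = -148163764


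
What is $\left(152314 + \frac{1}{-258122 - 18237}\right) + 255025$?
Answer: $\frac{112571798700}{276359} \approx 4.0734 \cdot 10^{5}$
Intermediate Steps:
$\left(152314 + \frac{1}{-258122 - 18237}\right) + 255025 = \left(152314 + \frac{1}{-276359}\right) + 255025 = \left(152314 - \frac{1}{276359}\right) + 255025 = \frac{42093344725}{276359} + 255025 = \frac{112571798700}{276359}$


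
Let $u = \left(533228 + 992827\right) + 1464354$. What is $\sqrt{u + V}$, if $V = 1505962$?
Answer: $\sqrt{4496371} \approx 2120.5$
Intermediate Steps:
$u = 2990409$ ($u = 1526055 + 1464354 = 2990409$)
$\sqrt{u + V} = \sqrt{2990409 + 1505962} = \sqrt{4496371}$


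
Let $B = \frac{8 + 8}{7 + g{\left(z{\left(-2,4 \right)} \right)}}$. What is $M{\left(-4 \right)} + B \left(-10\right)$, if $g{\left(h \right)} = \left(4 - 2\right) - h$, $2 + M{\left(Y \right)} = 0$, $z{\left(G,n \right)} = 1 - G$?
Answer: $- \frac{86}{3} \approx -28.667$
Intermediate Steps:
$M{\left(Y \right)} = -2$ ($M{\left(Y \right)} = -2 + 0 = -2$)
$g{\left(h \right)} = 2 - h$ ($g{\left(h \right)} = \left(4 - 2\right) - h = 2 - h$)
$B = \frac{8}{3}$ ($B = \frac{8 + 8}{7 + \left(2 - \left(1 - -2\right)\right)} = \frac{16}{7 + \left(2 - \left(1 + 2\right)\right)} = \frac{16}{7 + \left(2 - 3\right)} = \frac{16}{7 - 1} = \frac{16}{6} = 16 \cdot \frac{1}{6} = \frac{8}{3} \approx 2.6667$)
$M{\left(-4 \right)} + B \left(-10\right) = -2 + \frac{8}{3} \left(-10\right) = -2 - \frac{80}{3} = - \frac{86}{3}$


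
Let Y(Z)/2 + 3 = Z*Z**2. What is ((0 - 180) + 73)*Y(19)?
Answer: -1467184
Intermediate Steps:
Y(Z) = -6 + 2*Z**3 (Y(Z) = -6 + 2*(Z*Z**2) = -6 + 2*Z**3)
((0 - 180) + 73)*Y(19) = ((0 - 180) + 73)*(-6 + 2*19**3) = (-180 + 73)*(-6 + 2*6859) = -107*(-6 + 13718) = -107*13712 = -1467184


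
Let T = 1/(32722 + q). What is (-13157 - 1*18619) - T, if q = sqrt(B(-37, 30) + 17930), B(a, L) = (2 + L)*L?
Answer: -17011446756233/535355197 + sqrt(18890)/1070710394 ≈ -31776.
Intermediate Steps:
B(a, L) = L*(2 + L)
q = sqrt(18890) (q = sqrt(30*(2 + 30) + 17930) = sqrt(30*32 + 17930) = sqrt(960 + 17930) = sqrt(18890) ≈ 137.44)
T = 1/(32722 + sqrt(18890)) ≈ 3.0433e-5
(-13157 - 1*18619) - T = (-13157 - 1*18619) - (16361/535355197 - sqrt(18890)/1070710394) = (-13157 - 18619) + (-16361/535355197 + sqrt(18890)/1070710394) = -31776 + (-16361/535355197 + sqrt(18890)/1070710394) = -17011446756233/535355197 + sqrt(18890)/1070710394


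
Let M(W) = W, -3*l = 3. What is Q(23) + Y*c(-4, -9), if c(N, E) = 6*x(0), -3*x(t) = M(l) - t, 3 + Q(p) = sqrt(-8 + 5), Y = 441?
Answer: 879 + I*sqrt(3) ≈ 879.0 + 1.732*I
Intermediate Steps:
l = -1 (l = -1/3*3 = -1)
Q(p) = -3 + I*sqrt(3) (Q(p) = -3 + sqrt(-8 + 5) = -3 + sqrt(-3) = -3 + I*sqrt(3))
x(t) = 1/3 + t/3 (x(t) = -(-1 - t)/3 = 1/3 + t/3)
c(N, E) = 2 (c(N, E) = 6*(1/3 + (1/3)*0) = 6*(1/3 + 0) = 6*(1/3) = 2)
Q(23) + Y*c(-4, -9) = (-3 + I*sqrt(3)) + 441*2 = (-3 + I*sqrt(3)) + 882 = 879 + I*sqrt(3)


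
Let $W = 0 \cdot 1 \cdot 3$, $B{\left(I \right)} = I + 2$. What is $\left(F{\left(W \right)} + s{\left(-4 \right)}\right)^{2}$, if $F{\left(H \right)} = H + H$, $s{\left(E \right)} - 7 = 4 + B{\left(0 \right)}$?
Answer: $169$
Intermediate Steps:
$B{\left(I \right)} = 2 + I$
$s{\left(E \right)} = 13$ ($s{\left(E \right)} = 7 + \left(4 + \left(2 + 0\right)\right) = 7 + \left(4 + 2\right) = 7 + 6 = 13$)
$W = 0$ ($W = 0 \cdot 3 = 0$)
$F{\left(H \right)} = 2 H$
$\left(F{\left(W \right)} + s{\left(-4 \right)}\right)^{2} = \left(2 \cdot 0 + 13\right)^{2} = \left(0 + 13\right)^{2} = 13^{2} = 169$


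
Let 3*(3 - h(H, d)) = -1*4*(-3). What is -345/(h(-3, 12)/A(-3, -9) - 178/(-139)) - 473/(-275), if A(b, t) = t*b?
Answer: -32168944/116675 ≈ -275.71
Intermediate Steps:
h(H, d) = -1 (h(H, d) = 3 - (-1*4)*(-3)/3 = 3 - (-4)*(-3)/3 = 3 - ⅓*12 = 3 - 4 = -1)
A(b, t) = b*t
-345/(h(-3, 12)/A(-3, -9) - 178/(-139)) - 473/(-275) = -345/(-1/((-3*(-9))) - 178/(-139)) - 473/(-275) = -345/(-1/27 - 178*(-1/139)) - 473*(-1/275) = -345/(-1*1/27 + 178/139) + 43/25 = -345/(-1/27 + 178/139) + 43/25 = -345/4667/3753 + 43/25 = -345*3753/4667 + 43/25 = -1294785/4667 + 43/25 = -32168944/116675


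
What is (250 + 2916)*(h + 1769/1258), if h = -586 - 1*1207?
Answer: -3567804975/629 ≈ -5.6722e+6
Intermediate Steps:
h = -1793 (h = -586 - 1207 = -1793)
(250 + 2916)*(h + 1769/1258) = (250 + 2916)*(-1793 + 1769/1258) = 3166*(-1793 + 1769*(1/1258)) = 3166*(-1793 + 1769/1258) = 3166*(-2253825/1258) = -3567804975/629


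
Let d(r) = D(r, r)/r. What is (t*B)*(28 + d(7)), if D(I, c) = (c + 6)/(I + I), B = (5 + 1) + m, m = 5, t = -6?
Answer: -90981/49 ≈ -1856.8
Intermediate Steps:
B = 11 (B = (5 + 1) + 5 = 6 + 5 = 11)
D(I, c) = (6 + c)/(2*I) (D(I, c) = (6 + c)/((2*I)) = (6 + c)*(1/(2*I)) = (6 + c)/(2*I))
d(r) = (6 + r)/(2*r²) (d(r) = ((6 + r)/(2*r))/r = (6 + r)/(2*r²))
(t*B)*(28 + d(7)) = (-6*11)*(28 + (½)*(6 + 7)/7²) = -66*(28 + (½)*(1/49)*13) = -66*(28 + 13/98) = -66*2757/98 = -90981/49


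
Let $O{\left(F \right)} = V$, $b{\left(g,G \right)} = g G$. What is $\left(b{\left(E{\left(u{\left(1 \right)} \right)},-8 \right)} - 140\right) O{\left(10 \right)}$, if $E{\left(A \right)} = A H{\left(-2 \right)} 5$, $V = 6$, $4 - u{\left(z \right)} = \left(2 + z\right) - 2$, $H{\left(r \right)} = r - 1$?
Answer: $1320$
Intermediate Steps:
$H{\left(r \right)} = -1 + r$ ($H{\left(r \right)} = r - 1 = -1 + r$)
$u{\left(z \right)} = 4 - z$ ($u{\left(z \right)} = 4 - \left(\left(2 + z\right) - 2\right) = 4 - z$)
$E{\left(A \right)} = - 15 A$ ($E{\left(A \right)} = A \left(-1 - 2\right) 5 = A \left(-3\right) 5 = - 3 A 5 = - 15 A$)
$b{\left(g,G \right)} = G g$
$O{\left(F \right)} = 6$
$\left(b{\left(E{\left(u{\left(1 \right)} \right)},-8 \right)} - 140\right) O{\left(10 \right)} = \left(- 8 \left(- 15 \left(4 - 1\right)\right) - 140\right) 6 = \left(- 8 \left(\left(-15\right) 3\right) - 140\right) 6 = \left(\left(-8\right) \left(-45\right) - 140\right) 6 = \left(360 - 140\right) 6 = 220 \cdot 6 = 1320$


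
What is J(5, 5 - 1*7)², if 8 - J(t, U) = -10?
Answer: 324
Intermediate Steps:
J(t, U) = 18 (J(t, U) = 8 - 1*(-10) = 8 + 10 = 18)
J(5, 5 - 1*7)² = 18² = 324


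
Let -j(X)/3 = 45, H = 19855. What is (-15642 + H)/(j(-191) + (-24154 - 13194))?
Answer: -4213/37483 ≈ -0.11240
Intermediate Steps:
j(X) = -135 (j(X) = -3*45 = -135)
(-15642 + H)/(j(-191) + (-24154 - 13194)) = (-15642 + 19855)/(-135 + (-24154 - 13194)) = 4213/(-135 - 37348) = 4213/(-37483) = 4213*(-1/37483) = -4213/37483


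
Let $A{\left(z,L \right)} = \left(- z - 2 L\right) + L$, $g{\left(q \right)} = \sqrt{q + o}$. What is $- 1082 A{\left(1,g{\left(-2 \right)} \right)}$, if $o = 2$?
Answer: $1082$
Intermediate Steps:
$g{\left(q \right)} = \sqrt{2 + q}$ ($g{\left(q \right)} = \sqrt{q + 2} = \sqrt{2 + q}$)
$A{\left(z,L \right)} = - L - z$
$- 1082 A{\left(1,g{\left(-2 \right)} \right)} = - 1082 \left(- \sqrt{2 - 2} - 1\right) = - 1082 \left(- \sqrt{0} - 1\right) = - 1082 \left(\left(-1\right) 0 - 1\right) = - 1082 \left(0 - 1\right) = \left(-1082\right) \left(-1\right) = 1082$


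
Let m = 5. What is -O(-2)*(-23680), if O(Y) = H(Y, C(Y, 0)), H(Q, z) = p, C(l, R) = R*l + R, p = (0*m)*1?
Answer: 0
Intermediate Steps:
p = 0 (p = (0*5)*1 = 0*1 = 0)
C(l, R) = R + R*l
H(Q, z) = 0
O(Y) = 0
-O(-2)*(-23680) = -0*(-23680) = -1*0 = 0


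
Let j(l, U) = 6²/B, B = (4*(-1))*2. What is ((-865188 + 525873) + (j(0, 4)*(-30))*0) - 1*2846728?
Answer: -3186043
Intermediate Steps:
B = -8 (B = -4*2 = -8)
j(l, U) = -9/2 (j(l, U) = 6²/(-8) = 36*(-⅛) = -9/2)
((-865188 + 525873) + (j(0, 4)*(-30))*0) - 1*2846728 = ((-865188 + 525873) - 9/2*(-30)*0) - 1*2846728 = (-339315 + 135*0) - 2846728 = (-339315 + 0) - 2846728 = -339315 - 2846728 = -3186043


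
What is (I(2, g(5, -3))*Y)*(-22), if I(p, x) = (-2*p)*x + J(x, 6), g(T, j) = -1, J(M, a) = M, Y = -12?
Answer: 792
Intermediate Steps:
I(p, x) = x - 2*p*x (I(p, x) = (-2*p)*x + x = -2*p*x + x = x - 2*p*x)
(I(2, g(5, -3))*Y)*(-22) = (-(1 - 2*2)*(-12))*(-22) = (-(1 - 4)*(-12))*(-22) = (-1*(-3)*(-12))*(-22) = (3*(-12))*(-22) = -36*(-22) = 792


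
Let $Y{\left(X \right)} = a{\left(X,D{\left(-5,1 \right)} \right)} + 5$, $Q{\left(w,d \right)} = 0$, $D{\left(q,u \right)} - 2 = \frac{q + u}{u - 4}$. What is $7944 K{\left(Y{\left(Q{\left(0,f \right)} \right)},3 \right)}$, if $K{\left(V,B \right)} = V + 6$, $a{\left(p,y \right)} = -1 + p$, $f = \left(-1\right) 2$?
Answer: $79440$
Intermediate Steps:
$f = -2$
$D{\left(q,u \right)} = 2 + \frac{q + u}{-4 + u}$ ($D{\left(q,u \right)} = 2 + \frac{q + u}{u - 4} = 2 + \frac{q + u}{-4 + u}$)
$Y{\left(X \right)} = 4 + X$ ($Y{\left(X \right)} = \left(-1 + X\right) + 5 = 4 + X$)
$K{\left(V,B \right)} = 6 + V$
$7944 K{\left(Y{\left(Q{\left(0,f \right)} \right)},3 \right)} = 7944 \left(6 + \left(4 + 0\right)\right) = 7944 \left(6 + 4\right) = 7944 \cdot 10 = 79440$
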